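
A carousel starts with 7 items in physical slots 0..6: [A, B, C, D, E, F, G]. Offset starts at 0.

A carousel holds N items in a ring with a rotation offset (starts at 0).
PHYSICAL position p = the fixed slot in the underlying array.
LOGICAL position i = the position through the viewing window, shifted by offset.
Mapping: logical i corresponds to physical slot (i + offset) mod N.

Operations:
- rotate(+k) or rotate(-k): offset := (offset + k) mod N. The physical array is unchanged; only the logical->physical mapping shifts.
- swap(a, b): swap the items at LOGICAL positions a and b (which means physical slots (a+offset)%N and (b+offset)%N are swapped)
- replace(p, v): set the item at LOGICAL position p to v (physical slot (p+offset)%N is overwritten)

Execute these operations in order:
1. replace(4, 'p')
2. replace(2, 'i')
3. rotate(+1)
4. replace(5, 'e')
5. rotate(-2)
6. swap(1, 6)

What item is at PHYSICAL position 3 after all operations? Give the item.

After op 1 (replace(4, 'p')): offset=0, physical=[A,B,C,D,p,F,G], logical=[A,B,C,D,p,F,G]
After op 2 (replace(2, 'i')): offset=0, physical=[A,B,i,D,p,F,G], logical=[A,B,i,D,p,F,G]
After op 3 (rotate(+1)): offset=1, physical=[A,B,i,D,p,F,G], logical=[B,i,D,p,F,G,A]
After op 4 (replace(5, 'e')): offset=1, physical=[A,B,i,D,p,F,e], logical=[B,i,D,p,F,e,A]
After op 5 (rotate(-2)): offset=6, physical=[A,B,i,D,p,F,e], logical=[e,A,B,i,D,p,F]
After op 6 (swap(1, 6)): offset=6, physical=[F,B,i,D,p,A,e], logical=[e,F,B,i,D,p,A]

Answer: D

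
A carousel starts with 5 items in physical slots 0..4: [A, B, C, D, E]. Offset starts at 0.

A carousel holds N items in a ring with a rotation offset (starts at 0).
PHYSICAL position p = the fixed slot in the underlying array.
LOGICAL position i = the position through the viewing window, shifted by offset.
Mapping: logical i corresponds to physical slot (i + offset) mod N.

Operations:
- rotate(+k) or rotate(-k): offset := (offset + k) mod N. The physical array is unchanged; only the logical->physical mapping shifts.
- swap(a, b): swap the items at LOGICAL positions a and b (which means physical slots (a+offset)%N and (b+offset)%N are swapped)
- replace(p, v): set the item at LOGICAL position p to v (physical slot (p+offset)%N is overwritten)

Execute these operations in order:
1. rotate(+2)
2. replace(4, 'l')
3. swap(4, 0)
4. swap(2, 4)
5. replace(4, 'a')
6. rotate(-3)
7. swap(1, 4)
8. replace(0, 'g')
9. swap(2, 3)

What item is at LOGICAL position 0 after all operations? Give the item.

Answer: g

Derivation:
After op 1 (rotate(+2)): offset=2, physical=[A,B,C,D,E], logical=[C,D,E,A,B]
After op 2 (replace(4, 'l')): offset=2, physical=[A,l,C,D,E], logical=[C,D,E,A,l]
After op 3 (swap(4, 0)): offset=2, physical=[A,C,l,D,E], logical=[l,D,E,A,C]
After op 4 (swap(2, 4)): offset=2, physical=[A,E,l,D,C], logical=[l,D,C,A,E]
After op 5 (replace(4, 'a')): offset=2, physical=[A,a,l,D,C], logical=[l,D,C,A,a]
After op 6 (rotate(-3)): offset=4, physical=[A,a,l,D,C], logical=[C,A,a,l,D]
After op 7 (swap(1, 4)): offset=4, physical=[D,a,l,A,C], logical=[C,D,a,l,A]
After op 8 (replace(0, 'g')): offset=4, physical=[D,a,l,A,g], logical=[g,D,a,l,A]
After op 9 (swap(2, 3)): offset=4, physical=[D,l,a,A,g], logical=[g,D,l,a,A]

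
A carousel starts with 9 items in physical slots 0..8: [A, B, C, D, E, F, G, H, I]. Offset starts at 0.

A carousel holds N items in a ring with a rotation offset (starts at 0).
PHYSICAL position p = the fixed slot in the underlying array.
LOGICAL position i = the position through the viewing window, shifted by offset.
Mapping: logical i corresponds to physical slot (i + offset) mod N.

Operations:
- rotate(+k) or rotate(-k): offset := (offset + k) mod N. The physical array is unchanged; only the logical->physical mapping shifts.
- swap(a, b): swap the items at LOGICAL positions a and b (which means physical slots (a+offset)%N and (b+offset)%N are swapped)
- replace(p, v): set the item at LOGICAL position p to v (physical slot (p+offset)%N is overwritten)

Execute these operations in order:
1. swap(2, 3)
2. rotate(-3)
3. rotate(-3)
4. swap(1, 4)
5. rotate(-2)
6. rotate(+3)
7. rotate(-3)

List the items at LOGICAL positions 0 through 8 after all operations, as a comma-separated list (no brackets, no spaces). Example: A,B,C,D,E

After op 1 (swap(2, 3)): offset=0, physical=[A,B,D,C,E,F,G,H,I], logical=[A,B,D,C,E,F,G,H,I]
After op 2 (rotate(-3)): offset=6, physical=[A,B,D,C,E,F,G,H,I], logical=[G,H,I,A,B,D,C,E,F]
After op 3 (rotate(-3)): offset=3, physical=[A,B,D,C,E,F,G,H,I], logical=[C,E,F,G,H,I,A,B,D]
After op 4 (swap(1, 4)): offset=3, physical=[A,B,D,C,H,F,G,E,I], logical=[C,H,F,G,E,I,A,B,D]
After op 5 (rotate(-2)): offset=1, physical=[A,B,D,C,H,F,G,E,I], logical=[B,D,C,H,F,G,E,I,A]
After op 6 (rotate(+3)): offset=4, physical=[A,B,D,C,H,F,G,E,I], logical=[H,F,G,E,I,A,B,D,C]
After op 7 (rotate(-3)): offset=1, physical=[A,B,D,C,H,F,G,E,I], logical=[B,D,C,H,F,G,E,I,A]

Answer: B,D,C,H,F,G,E,I,A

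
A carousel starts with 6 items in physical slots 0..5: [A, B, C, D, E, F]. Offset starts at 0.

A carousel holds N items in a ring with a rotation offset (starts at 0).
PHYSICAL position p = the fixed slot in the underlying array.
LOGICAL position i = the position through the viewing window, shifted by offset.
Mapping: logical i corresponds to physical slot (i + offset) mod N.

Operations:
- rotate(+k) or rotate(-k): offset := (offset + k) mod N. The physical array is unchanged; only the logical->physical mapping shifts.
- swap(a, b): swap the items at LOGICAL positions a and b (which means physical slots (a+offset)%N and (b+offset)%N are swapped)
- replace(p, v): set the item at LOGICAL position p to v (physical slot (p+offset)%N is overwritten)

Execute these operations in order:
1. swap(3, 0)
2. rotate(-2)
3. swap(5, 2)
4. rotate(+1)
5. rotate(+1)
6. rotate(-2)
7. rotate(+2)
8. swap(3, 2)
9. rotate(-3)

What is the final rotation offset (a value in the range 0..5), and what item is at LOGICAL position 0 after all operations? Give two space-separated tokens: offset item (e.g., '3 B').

After op 1 (swap(3, 0)): offset=0, physical=[D,B,C,A,E,F], logical=[D,B,C,A,E,F]
After op 2 (rotate(-2)): offset=4, physical=[D,B,C,A,E,F], logical=[E,F,D,B,C,A]
After op 3 (swap(5, 2)): offset=4, physical=[A,B,C,D,E,F], logical=[E,F,A,B,C,D]
After op 4 (rotate(+1)): offset=5, physical=[A,B,C,D,E,F], logical=[F,A,B,C,D,E]
After op 5 (rotate(+1)): offset=0, physical=[A,B,C,D,E,F], logical=[A,B,C,D,E,F]
After op 6 (rotate(-2)): offset=4, physical=[A,B,C,D,E,F], logical=[E,F,A,B,C,D]
After op 7 (rotate(+2)): offset=0, physical=[A,B,C,D,E,F], logical=[A,B,C,D,E,F]
After op 8 (swap(3, 2)): offset=0, physical=[A,B,D,C,E,F], logical=[A,B,D,C,E,F]
After op 9 (rotate(-3)): offset=3, physical=[A,B,D,C,E,F], logical=[C,E,F,A,B,D]

Answer: 3 C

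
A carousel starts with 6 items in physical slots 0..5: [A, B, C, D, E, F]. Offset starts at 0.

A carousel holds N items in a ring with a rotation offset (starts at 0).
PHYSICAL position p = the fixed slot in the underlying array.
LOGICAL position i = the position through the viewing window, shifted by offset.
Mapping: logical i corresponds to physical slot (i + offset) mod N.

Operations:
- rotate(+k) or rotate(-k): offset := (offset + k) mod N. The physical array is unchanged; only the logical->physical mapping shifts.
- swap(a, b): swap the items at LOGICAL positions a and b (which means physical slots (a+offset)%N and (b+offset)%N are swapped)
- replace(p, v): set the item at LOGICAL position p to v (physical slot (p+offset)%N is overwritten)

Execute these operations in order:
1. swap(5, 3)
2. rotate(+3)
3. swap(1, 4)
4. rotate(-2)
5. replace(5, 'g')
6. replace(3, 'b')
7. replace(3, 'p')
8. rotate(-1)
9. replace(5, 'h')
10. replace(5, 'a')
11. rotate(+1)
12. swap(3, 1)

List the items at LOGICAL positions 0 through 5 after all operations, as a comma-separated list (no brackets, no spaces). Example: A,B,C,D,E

After op 1 (swap(5, 3)): offset=0, physical=[A,B,C,F,E,D], logical=[A,B,C,F,E,D]
After op 2 (rotate(+3)): offset=3, physical=[A,B,C,F,E,D], logical=[F,E,D,A,B,C]
After op 3 (swap(1, 4)): offset=3, physical=[A,E,C,F,B,D], logical=[F,B,D,A,E,C]
After op 4 (rotate(-2)): offset=1, physical=[A,E,C,F,B,D], logical=[E,C,F,B,D,A]
After op 5 (replace(5, 'g')): offset=1, physical=[g,E,C,F,B,D], logical=[E,C,F,B,D,g]
After op 6 (replace(3, 'b')): offset=1, physical=[g,E,C,F,b,D], logical=[E,C,F,b,D,g]
After op 7 (replace(3, 'p')): offset=1, physical=[g,E,C,F,p,D], logical=[E,C,F,p,D,g]
After op 8 (rotate(-1)): offset=0, physical=[g,E,C,F,p,D], logical=[g,E,C,F,p,D]
After op 9 (replace(5, 'h')): offset=0, physical=[g,E,C,F,p,h], logical=[g,E,C,F,p,h]
After op 10 (replace(5, 'a')): offset=0, physical=[g,E,C,F,p,a], logical=[g,E,C,F,p,a]
After op 11 (rotate(+1)): offset=1, physical=[g,E,C,F,p,a], logical=[E,C,F,p,a,g]
After op 12 (swap(3, 1)): offset=1, physical=[g,E,p,F,C,a], logical=[E,p,F,C,a,g]

Answer: E,p,F,C,a,g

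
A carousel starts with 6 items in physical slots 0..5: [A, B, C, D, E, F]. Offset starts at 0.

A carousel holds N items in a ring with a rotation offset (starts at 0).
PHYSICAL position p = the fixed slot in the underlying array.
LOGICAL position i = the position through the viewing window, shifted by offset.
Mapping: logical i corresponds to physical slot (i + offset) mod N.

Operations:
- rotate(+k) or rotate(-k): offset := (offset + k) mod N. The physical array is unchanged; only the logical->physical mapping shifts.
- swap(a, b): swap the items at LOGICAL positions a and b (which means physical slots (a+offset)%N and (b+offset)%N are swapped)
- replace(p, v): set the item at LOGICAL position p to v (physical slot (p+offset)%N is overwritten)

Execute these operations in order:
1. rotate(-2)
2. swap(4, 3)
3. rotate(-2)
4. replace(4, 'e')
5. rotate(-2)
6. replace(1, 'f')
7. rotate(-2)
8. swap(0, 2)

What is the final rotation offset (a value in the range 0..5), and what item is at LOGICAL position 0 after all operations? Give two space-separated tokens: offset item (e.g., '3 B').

After op 1 (rotate(-2)): offset=4, physical=[A,B,C,D,E,F], logical=[E,F,A,B,C,D]
After op 2 (swap(4, 3)): offset=4, physical=[A,C,B,D,E,F], logical=[E,F,A,C,B,D]
After op 3 (rotate(-2)): offset=2, physical=[A,C,B,D,E,F], logical=[B,D,E,F,A,C]
After op 4 (replace(4, 'e')): offset=2, physical=[e,C,B,D,E,F], logical=[B,D,E,F,e,C]
After op 5 (rotate(-2)): offset=0, physical=[e,C,B,D,E,F], logical=[e,C,B,D,E,F]
After op 6 (replace(1, 'f')): offset=0, physical=[e,f,B,D,E,F], logical=[e,f,B,D,E,F]
After op 7 (rotate(-2)): offset=4, physical=[e,f,B,D,E,F], logical=[E,F,e,f,B,D]
After op 8 (swap(0, 2)): offset=4, physical=[E,f,B,D,e,F], logical=[e,F,E,f,B,D]

Answer: 4 e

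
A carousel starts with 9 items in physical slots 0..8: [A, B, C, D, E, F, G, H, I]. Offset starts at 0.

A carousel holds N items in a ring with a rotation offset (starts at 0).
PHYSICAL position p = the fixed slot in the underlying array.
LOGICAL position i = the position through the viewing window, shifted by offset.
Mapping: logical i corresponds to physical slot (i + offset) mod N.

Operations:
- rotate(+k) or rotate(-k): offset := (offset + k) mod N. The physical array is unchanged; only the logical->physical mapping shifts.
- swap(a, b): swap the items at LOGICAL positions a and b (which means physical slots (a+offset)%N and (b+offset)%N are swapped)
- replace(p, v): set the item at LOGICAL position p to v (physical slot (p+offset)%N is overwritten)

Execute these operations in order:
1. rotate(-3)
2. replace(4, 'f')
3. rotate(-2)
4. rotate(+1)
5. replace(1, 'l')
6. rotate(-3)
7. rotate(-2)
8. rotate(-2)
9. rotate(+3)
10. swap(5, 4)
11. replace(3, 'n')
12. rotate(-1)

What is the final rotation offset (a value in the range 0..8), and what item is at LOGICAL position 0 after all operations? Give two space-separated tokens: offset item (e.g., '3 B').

After op 1 (rotate(-3)): offset=6, physical=[A,B,C,D,E,F,G,H,I], logical=[G,H,I,A,B,C,D,E,F]
After op 2 (replace(4, 'f')): offset=6, physical=[A,f,C,D,E,F,G,H,I], logical=[G,H,I,A,f,C,D,E,F]
After op 3 (rotate(-2)): offset=4, physical=[A,f,C,D,E,F,G,H,I], logical=[E,F,G,H,I,A,f,C,D]
After op 4 (rotate(+1)): offset=5, physical=[A,f,C,D,E,F,G,H,I], logical=[F,G,H,I,A,f,C,D,E]
After op 5 (replace(1, 'l')): offset=5, physical=[A,f,C,D,E,F,l,H,I], logical=[F,l,H,I,A,f,C,D,E]
After op 6 (rotate(-3)): offset=2, physical=[A,f,C,D,E,F,l,H,I], logical=[C,D,E,F,l,H,I,A,f]
After op 7 (rotate(-2)): offset=0, physical=[A,f,C,D,E,F,l,H,I], logical=[A,f,C,D,E,F,l,H,I]
After op 8 (rotate(-2)): offset=7, physical=[A,f,C,D,E,F,l,H,I], logical=[H,I,A,f,C,D,E,F,l]
After op 9 (rotate(+3)): offset=1, physical=[A,f,C,D,E,F,l,H,I], logical=[f,C,D,E,F,l,H,I,A]
After op 10 (swap(5, 4)): offset=1, physical=[A,f,C,D,E,l,F,H,I], logical=[f,C,D,E,l,F,H,I,A]
After op 11 (replace(3, 'n')): offset=1, physical=[A,f,C,D,n,l,F,H,I], logical=[f,C,D,n,l,F,H,I,A]
After op 12 (rotate(-1)): offset=0, physical=[A,f,C,D,n,l,F,H,I], logical=[A,f,C,D,n,l,F,H,I]

Answer: 0 A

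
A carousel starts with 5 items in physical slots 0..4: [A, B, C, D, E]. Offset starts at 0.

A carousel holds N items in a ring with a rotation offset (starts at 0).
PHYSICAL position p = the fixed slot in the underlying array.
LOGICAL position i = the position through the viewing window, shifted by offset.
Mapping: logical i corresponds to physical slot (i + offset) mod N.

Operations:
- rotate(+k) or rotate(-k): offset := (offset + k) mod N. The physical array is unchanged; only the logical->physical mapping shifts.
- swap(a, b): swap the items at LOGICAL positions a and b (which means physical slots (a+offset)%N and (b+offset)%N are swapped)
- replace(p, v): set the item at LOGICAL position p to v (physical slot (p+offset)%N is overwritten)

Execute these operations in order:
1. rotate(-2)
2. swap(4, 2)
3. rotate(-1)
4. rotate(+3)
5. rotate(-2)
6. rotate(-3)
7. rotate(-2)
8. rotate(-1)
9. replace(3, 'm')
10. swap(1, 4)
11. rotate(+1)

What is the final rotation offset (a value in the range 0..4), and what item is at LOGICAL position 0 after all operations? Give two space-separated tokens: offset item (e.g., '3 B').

Answer: 3 B

Derivation:
After op 1 (rotate(-2)): offset=3, physical=[A,B,C,D,E], logical=[D,E,A,B,C]
After op 2 (swap(4, 2)): offset=3, physical=[C,B,A,D,E], logical=[D,E,C,B,A]
After op 3 (rotate(-1)): offset=2, physical=[C,B,A,D,E], logical=[A,D,E,C,B]
After op 4 (rotate(+3)): offset=0, physical=[C,B,A,D,E], logical=[C,B,A,D,E]
After op 5 (rotate(-2)): offset=3, physical=[C,B,A,D,E], logical=[D,E,C,B,A]
After op 6 (rotate(-3)): offset=0, physical=[C,B,A,D,E], logical=[C,B,A,D,E]
After op 7 (rotate(-2)): offset=3, physical=[C,B,A,D,E], logical=[D,E,C,B,A]
After op 8 (rotate(-1)): offset=2, physical=[C,B,A,D,E], logical=[A,D,E,C,B]
After op 9 (replace(3, 'm')): offset=2, physical=[m,B,A,D,E], logical=[A,D,E,m,B]
After op 10 (swap(1, 4)): offset=2, physical=[m,D,A,B,E], logical=[A,B,E,m,D]
After op 11 (rotate(+1)): offset=3, physical=[m,D,A,B,E], logical=[B,E,m,D,A]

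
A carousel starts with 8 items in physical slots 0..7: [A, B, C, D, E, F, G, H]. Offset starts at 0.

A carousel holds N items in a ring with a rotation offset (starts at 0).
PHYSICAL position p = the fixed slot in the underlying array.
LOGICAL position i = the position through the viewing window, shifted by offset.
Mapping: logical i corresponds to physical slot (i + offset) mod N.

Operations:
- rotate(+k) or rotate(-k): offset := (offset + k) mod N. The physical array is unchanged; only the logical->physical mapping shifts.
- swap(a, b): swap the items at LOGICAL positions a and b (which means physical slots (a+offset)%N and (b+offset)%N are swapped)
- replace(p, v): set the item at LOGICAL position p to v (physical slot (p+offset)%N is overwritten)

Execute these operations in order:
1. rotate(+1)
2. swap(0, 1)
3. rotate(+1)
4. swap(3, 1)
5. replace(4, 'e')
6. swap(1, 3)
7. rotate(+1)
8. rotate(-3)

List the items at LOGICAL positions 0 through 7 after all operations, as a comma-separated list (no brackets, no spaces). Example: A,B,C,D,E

After op 1 (rotate(+1)): offset=1, physical=[A,B,C,D,E,F,G,H], logical=[B,C,D,E,F,G,H,A]
After op 2 (swap(0, 1)): offset=1, physical=[A,C,B,D,E,F,G,H], logical=[C,B,D,E,F,G,H,A]
After op 3 (rotate(+1)): offset=2, physical=[A,C,B,D,E,F,G,H], logical=[B,D,E,F,G,H,A,C]
After op 4 (swap(3, 1)): offset=2, physical=[A,C,B,F,E,D,G,H], logical=[B,F,E,D,G,H,A,C]
After op 5 (replace(4, 'e')): offset=2, physical=[A,C,B,F,E,D,e,H], logical=[B,F,E,D,e,H,A,C]
After op 6 (swap(1, 3)): offset=2, physical=[A,C,B,D,E,F,e,H], logical=[B,D,E,F,e,H,A,C]
After op 7 (rotate(+1)): offset=3, physical=[A,C,B,D,E,F,e,H], logical=[D,E,F,e,H,A,C,B]
After op 8 (rotate(-3)): offset=0, physical=[A,C,B,D,E,F,e,H], logical=[A,C,B,D,E,F,e,H]

Answer: A,C,B,D,E,F,e,H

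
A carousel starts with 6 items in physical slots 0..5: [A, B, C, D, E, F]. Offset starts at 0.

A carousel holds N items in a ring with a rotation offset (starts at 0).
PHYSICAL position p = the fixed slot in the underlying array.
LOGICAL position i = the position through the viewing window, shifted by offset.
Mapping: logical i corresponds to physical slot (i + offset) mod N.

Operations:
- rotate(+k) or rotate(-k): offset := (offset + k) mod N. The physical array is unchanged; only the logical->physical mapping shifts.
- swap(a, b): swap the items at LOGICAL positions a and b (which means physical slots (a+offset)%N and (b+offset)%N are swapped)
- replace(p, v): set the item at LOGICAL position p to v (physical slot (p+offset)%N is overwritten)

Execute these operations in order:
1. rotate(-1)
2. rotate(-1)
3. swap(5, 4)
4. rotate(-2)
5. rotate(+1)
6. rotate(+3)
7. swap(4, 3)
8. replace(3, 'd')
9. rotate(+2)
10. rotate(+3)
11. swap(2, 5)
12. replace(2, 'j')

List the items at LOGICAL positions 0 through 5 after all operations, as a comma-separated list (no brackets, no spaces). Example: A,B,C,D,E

After op 1 (rotate(-1)): offset=5, physical=[A,B,C,D,E,F], logical=[F,A,B,C,D,E]
After op 2 (rotate(-1)): offset=4, physical=[A,B,C,D,E,F], logical=[E,F,A,B,C,D]
After op 3 (swap(5, 4)): offset=4, physical=[A,B,D,C,E,F], logical=[E,F,A,B,D,C]
After op 4 (rotate(-2)): offset=2, physical=[A,B,D,C,E,F], logical=[D,C,E,F,A,B]
After op 5 (rotate(+1)): offset=3, physical=[A,B,D,C,E,F], logical=[C,E,F,A,B,D]
After op 6 (rotate(+3)): offset=0, physical=[A,B,D,C,E,F], logical=[A,B,D,C,E,F]
After op 7 (swap(4, 3)): offset=0, physical=[A,B,D,E,C,F], logical=[A,B,D,E,C,F]
After op 8 (replace(3, 'd')): offset=0, physical=[A,B,D,d,C,F], logical=[A,B,D,d,C,F]
After op 9 (rotate(+2)): offset=2, physical=[A,B,D,d,C,F], logical=[D,d,C,F,A,B]
After op 10 (rotate(+3)): offset=5, physical=[A,B,D,d,C,F], logical=[F,A,B,D,d,C]
After op 11 (swap(2, 5)): offset=5, physical=[A,C,D,d,B,F], logical=[F,A,C,D,d,B]
After op 12 (replace(2, 'j')): offset=5, physical=[A,j,D,d,B,F], logical=[F,A,j,D,d,B]

Answer: F,A,j,D,d,B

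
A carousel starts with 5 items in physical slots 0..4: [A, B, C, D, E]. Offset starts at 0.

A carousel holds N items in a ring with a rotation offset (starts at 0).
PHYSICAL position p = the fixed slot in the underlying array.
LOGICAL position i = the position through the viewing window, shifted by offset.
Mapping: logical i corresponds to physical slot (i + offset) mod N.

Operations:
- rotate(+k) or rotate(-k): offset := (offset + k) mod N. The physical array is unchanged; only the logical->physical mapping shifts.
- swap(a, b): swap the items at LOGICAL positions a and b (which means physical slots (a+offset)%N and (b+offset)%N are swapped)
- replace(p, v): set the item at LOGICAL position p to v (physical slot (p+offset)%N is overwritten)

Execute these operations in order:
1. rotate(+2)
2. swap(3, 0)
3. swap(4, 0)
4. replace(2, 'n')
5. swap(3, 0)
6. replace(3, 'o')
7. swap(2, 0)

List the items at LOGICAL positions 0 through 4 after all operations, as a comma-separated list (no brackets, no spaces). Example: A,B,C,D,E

Answer: n,D,C,o,A

Derivation:
After op 1 (rotate(+2)): offset=2, physical=[A,B,C,D,E], logical=[C,D,E,A,B]
After op 2 (swap(3, 0)): offset=2, physical=[C,B,A,D,E], logical=[A,D,E,C,B]
After op 3 (swap(4, 0)): offset=2, physical=[C,A,B,D,E], logical=[B,D,E,C,A]
After op 4 (replace(2, 'n')): offset=2, physical=[C,A,B,D,n], logical=[B,D,n,C,A]
After op 5 (swap(3, 0)): offset=2, physical=[B,A,C,D,n], logical=[C,D,n,B,A]
After op 6 (replace(3, 'o')): offset=2, physical=[o,A,C,D,n], logical=[C,D,n,o,A]
After op 7 (swap(2, 0)): offset=2, physical=[o,A,n,D,C], logical=[n,D,C,o,A]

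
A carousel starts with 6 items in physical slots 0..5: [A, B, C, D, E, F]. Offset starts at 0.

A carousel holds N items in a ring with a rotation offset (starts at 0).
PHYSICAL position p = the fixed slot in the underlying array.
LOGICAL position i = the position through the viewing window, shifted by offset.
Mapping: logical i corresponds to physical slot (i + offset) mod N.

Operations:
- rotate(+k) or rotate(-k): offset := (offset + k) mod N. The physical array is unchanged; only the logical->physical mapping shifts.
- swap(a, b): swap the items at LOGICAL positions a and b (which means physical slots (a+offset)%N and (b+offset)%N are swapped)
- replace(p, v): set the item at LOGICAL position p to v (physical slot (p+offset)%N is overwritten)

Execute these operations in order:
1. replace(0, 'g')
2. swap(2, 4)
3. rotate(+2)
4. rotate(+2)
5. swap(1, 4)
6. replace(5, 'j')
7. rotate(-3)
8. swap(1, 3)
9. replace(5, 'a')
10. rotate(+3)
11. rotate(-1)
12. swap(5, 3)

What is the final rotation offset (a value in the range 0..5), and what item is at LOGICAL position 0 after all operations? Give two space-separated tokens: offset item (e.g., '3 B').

After op 1 (replace(0, 'g')): offset=0, physical=[g,B,C,D,E,F], logical=[g,B,C,D,E,F]
After op 2 (swap(2, 4)): offset=0, physical=[g,B,E,D,C,F], logical=[g,B,E,D,C,F]
After op 3 (rotate(+2)): offset=2, physical=[g,B,E,D,C,F], logical=[E,D,C,F,g,B]
After op 4 (rotate(+2)): offset=4, physical=[g,B,E,D,C,F], logical=[C,F,g,B,E,D]
After op 5 (swap(1, 4)): offset=4, physical=[g,B,F,D,C,E], logical=[C,E,g,B,F,D]
After op 6 (replace(5, 'j')): offset=4, physical=[g,B,F,j,C,E], logical=[C,E,g,B,F,j]
After op 7 (rotate(-3)): offset=1, physical=[g,B,F,j,C,E], logical=[B,F,j,C,E,g]
After op 8 (swap(1, 3)): offset=1, physical=[g,B,C,j,F,E], logical=[B,C,j,F,E,g]
After op 9 (replace(5, 'a')): offset=1, physical=[a,B,C,j,F,E], logical=[B,C,j,F,E,a]
After op 10 (rotate(+3)): offset=4, physical=[a,B,C,j,F,E], logical=[F,E,a,B,C,j]
After op 11 (rotate(-1)): offset=3, physical=[a,B,C,j,F,E], logical=[j,F,E,a,B,C]
After op 12 (swap(5, 3)): offset=3, physical=[C,B,a,j,F,E], logical=[j,F,E,C,B,a]

Answer: 3 j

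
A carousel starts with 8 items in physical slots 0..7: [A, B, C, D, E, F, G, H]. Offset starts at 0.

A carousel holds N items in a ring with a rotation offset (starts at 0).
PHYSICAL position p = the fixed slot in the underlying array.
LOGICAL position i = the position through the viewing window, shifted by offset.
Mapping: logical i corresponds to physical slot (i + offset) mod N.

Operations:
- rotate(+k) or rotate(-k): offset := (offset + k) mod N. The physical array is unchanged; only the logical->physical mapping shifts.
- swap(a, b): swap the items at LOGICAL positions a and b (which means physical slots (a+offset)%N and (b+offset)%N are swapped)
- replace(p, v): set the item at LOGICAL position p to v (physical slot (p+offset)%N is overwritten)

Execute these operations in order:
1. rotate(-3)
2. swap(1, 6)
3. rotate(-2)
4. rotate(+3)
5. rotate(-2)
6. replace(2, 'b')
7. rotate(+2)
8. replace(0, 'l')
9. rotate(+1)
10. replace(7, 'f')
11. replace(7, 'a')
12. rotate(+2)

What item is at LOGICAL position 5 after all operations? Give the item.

After op 1 (rotate(-3)): offset=5, physical=[A,B,C,D,E,F,G,H], logical=[F,G,H,A,B,C,D,E]
After op 2 (swap(1, 6)): offset=5, physical=[A,B,C,G,E,F,D,H], logical=[F,D,H,A,B,C,G,E]
After op 3 (rotate(-2)): offset=3, physical=[A,B,C,G,E,F,D,H], logical=[G,E,F,D,H,A,B,C]
After op 4 (rotate(+3)): offset=6, physical=[A,B,C,G,E,F,D,H], logical=[D,H,A,B,C,G,E,F]
After op 5 (rotate(-2)): offset=4, physical=[A,B,C,G,E,F,D,H], logical=[E,F,D,H,A,B,C,G]
After op 6 (replace(2, 'b')): offset=4, physical=[A,B,C,G,E,F,b,H], logical=[E,F,b,H,A,B,C,G]
After op 7 (rotate(+2)): offset=6, physical=[A,B,C,G,E,F,b,H], logical=[b,H,A,B,C,G,E,F]
After op 8 (replace(0, 'l')): offset=6, physical=[A,B,C,G,E,F,l,H], logical=[l,H,A,B,C,G,E,F]
After op 9 (rotate(+1)): offset=7, physical=[A,B,C,G,E,F,l,H], logical=[H,A,B,C,G,E,F,l]
After op 10 (replace(7, 'f')): offset=7, physical=[A,B,C,G,E,F,f,H], logical=[H,A,B,C,G,E,F,f]
After op 11 (replace(7, 'a')): offset=7, physical=[A,B,C,G,E,F,a,H], logical=[H,A,B,C,G,E,F,a]
After op 12 (rotate(+2)): offset=1, physical=[A,B,C,G,E,F,a,H], logical=[B,C,G,E,F,a,H,A]

Answer: a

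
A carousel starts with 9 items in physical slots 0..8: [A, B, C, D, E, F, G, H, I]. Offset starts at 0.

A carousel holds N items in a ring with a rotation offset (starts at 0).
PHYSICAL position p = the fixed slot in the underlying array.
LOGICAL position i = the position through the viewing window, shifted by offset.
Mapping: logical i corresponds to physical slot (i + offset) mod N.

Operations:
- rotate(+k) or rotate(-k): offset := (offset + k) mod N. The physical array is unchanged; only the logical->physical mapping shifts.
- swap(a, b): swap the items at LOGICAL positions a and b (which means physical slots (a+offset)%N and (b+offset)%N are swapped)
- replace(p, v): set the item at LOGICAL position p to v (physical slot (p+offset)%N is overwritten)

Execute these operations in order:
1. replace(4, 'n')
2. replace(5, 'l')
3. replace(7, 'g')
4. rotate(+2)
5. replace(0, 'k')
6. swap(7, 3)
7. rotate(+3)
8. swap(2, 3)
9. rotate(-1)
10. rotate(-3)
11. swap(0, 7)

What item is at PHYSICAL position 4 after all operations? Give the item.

After op 1 (replace(4, 'n')): offset=0, physical=[A,B,C,D,n,F,G,H,I], logical=[A,B,C,D,n,F,G,H,I]
After op 2 (replace(5, 'l')): offset=0, physical=[A,B,C,D,n,l,G,H,I], logical=[A,B,C,D,n,l,G,H,I]
After op 3 (replace(7, 'g')): offset=0, physical=[A,B,C,D,n,l,G,g,I], logical=[A,B,C,D,n,l,G,g,I]
After op 4 (rotate(+2)): offset=2, physical=[A,B,C,D,n,l,G,g,I], logical=[C,D,n,l,G,g,I,A,B]
After op 5 (replace(0, 'k')): offset=2, physical=[A,B,k,D,n,l,G,g,I], logical=[k,D,n,l,G,g,I,A,B]
After op 6 (swap(7, 3)): offset=2, physical=[l,B,k,D,n,A,G,g,I], logical=[k,D,n,A,G,g,I,l,B]
After op 7 (rotate(+3)): offset=5, physical=[l,B,k,D,n,A,G,g,I], logical=[A,G,g,I,l,B,k,D,n]
After op 8 (swap(2, 3)): offset=5, physical=[l,B,k,D,n,A,G,I,g], logical=[A,G,I,g,l,B,k,D,n]
After op 9 (rotate(-1)): offset=4, physical=[l,B,k,D,n,A,G,I,g], logical=[n,A,G,I,g,l,B,k,D]
After op 10 (rotate(-3)): offset=1, physical=[l,B,k,D,n,A,G,I,g], logical=[B,k,D,n,A,G,I,g,l]
After op 11 (swap(0, 7)): offset=1, physical=[l,g,k,D,n,A,G,I,B], logical=[g,k,D,n,A,G,I,B,l]

Answer: n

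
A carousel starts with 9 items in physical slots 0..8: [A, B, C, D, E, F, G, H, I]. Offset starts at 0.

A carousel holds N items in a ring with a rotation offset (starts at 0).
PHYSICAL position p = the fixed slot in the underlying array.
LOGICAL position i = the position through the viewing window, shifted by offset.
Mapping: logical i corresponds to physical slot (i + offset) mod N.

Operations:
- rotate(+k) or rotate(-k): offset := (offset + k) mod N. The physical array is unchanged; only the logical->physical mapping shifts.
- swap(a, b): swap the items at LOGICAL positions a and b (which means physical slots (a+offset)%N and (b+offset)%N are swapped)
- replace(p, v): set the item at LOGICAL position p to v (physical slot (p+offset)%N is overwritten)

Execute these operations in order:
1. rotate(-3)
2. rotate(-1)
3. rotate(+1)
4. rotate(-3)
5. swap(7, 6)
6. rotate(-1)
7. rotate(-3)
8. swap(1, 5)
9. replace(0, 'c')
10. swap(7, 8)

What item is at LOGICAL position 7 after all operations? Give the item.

Answer: H

Derivation:
After op 1 (rotate(-3)): offset=6, physical=[A,B,C,D,E,F,G,H,I], logical=[G,H,I,A,B,C,D,E,F]
After op 2 (rotate(-1)): offset=5, physical=[A,B,C,D,E,F,G,H,I], logical=[F,G,H,I,A,B,C,D,E]
After op 3 (rotate(+1)): offset=6, physical=[A,B,C,D,E,F,G,H,I], logical=[G,H,I,A,B,C,D,E,F]
After op 4 (rotate(-3)): offset=3, physical=[A,B,C,D,E,F,G,H,I], logical=[D,E,F,G,H,I,A,B,C]
After op 5 (swap(7, 6)): offset=3, physical=[B,A,C,D,E,F,G,H,I], logical=[D,E,F,G,H,I,B,A,C]
After op 6 (rotate(-1)): offset=2, physical=[B,A,C,D,E,F,G,H,I], logical=[C,D,E,F,G,H,I,B,A]
After op 7 (rotate(-3)): offset=8, physical=[B,A,C,D,E,F,G,H,I], logical=[I,B,A,C,D,E,F,G,H]
After op 8 (swap(1, 5)): offset=8, physical=[E,A,C,D,B,F,G,H,I], logical=[I,E,A,C,D,B,F,G,H]
After op 9 (replace(0, 'c')): offset=8, physical=[E,A,C,D,B,F,G,H,c], logical=[c,E,A,C,D,B,F,G,H]
After op 10 (swap(7, 8)): offset=8, physical=[E,A,C,D,B,F,H,G,c], logical=[c,E,A,C,D,B,F,H,G]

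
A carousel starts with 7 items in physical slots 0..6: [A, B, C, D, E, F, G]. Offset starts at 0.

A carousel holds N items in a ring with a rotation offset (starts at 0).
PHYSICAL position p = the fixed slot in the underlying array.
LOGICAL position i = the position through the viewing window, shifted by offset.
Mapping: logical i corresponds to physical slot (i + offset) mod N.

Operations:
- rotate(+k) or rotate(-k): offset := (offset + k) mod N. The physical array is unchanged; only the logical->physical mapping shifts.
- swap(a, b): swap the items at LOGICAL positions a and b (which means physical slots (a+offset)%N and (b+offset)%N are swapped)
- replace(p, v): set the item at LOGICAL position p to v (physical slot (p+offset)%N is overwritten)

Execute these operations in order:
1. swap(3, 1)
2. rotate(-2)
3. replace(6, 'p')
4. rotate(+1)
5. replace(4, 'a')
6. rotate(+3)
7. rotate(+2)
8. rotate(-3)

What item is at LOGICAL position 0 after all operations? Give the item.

After op 1 (swap(3, 1)): offset=0, physical=[A,D,C,B,E,F,G], logical=[A,D,C,B,E,F,G]
After op 2 (rotate(-2)): offset=5, physical=[A,D,C,B,E,F,G], logical=[F,G,A,D,C,B,E]
After op 3 (replace(6, 'p')): offset=5, physical=[A,D,C,B,p,F,G], logical=[F,G,A,D,C,B,p]
After op 4 (rotate(+1)): offset=6, physical=[A,D,C,B,p,F,G], logical=[G,A,D,C,B,p,F]
After op 5 (replace(4, 'a')): offset=6, physical=[A,D,C,a,p,F,G], logical=[G,A,D,C,a,p,F]
After op 6 (rotate(+3)): offset=2, physical=[A,D,C,a,p,F,G], logical=[C,a,p,F,G,A,D]
After op 7 (rotate(+2)): offset=4, physical=[A,D,C,a,p,F,G], logical=[p,F,G,A,D,C,a]
After op 8 (rotate(-3)): offset=1, physical=[A,D,C,a,p,F,G], logical=[D,C,a,p,F,G,A]

Answer: D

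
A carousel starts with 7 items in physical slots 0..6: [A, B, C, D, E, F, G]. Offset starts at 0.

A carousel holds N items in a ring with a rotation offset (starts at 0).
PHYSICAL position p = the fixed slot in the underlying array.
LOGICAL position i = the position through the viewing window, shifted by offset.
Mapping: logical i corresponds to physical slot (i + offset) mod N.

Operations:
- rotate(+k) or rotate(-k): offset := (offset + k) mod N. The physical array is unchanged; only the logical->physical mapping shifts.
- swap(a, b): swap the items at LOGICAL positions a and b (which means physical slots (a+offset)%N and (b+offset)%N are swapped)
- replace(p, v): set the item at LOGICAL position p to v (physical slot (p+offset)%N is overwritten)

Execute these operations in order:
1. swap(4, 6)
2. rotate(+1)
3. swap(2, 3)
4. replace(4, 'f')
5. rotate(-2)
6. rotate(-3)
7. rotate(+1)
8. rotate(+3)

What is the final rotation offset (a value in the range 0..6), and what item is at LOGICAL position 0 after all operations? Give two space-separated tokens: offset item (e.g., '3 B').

Answer: 0 A

Derivation:
After op 1 (swap(4, 6)): offset=0, physical=[A,B,C,D,G,F,E], logical=[A,B,C,D,G,F,E]
After op 2 (rotate(+1)): offset=1, physical=[A,B,C,D,G,F,E], logical=[B,C,D,G,F,E,A]
After op 3 (swap(2, 3)): offset=1, physical=[A,B,C,G,D,F,E], logical=[B,C,G,D,F,E,A]
After op 4 (replace(4, 'f')): offset=1, physical=[A,B,C,G,D,f,E], logical=[B,C,G,D,f,E,A]
After op 5 (rotate(-2)): offset=6, physical=[A,B,C,G,D,f,E], logical=[E,A,B,C,G,D,f]
After op 6 (rotate(-3)): offset=3, physical=[A,B,C,G,D,f,E], logical=[G,D,f,E,A,B,C]
After op 7 (rotate(+1)): offset=4, physical=[A,B,C,G,D,f,E], logical=[D,f,E,A,B,C,G]
After op 8 (rotate(+3)): offset=0, physical=[A,B,C,G,D,f,E], logical=[A,B,C,G,D,f,E]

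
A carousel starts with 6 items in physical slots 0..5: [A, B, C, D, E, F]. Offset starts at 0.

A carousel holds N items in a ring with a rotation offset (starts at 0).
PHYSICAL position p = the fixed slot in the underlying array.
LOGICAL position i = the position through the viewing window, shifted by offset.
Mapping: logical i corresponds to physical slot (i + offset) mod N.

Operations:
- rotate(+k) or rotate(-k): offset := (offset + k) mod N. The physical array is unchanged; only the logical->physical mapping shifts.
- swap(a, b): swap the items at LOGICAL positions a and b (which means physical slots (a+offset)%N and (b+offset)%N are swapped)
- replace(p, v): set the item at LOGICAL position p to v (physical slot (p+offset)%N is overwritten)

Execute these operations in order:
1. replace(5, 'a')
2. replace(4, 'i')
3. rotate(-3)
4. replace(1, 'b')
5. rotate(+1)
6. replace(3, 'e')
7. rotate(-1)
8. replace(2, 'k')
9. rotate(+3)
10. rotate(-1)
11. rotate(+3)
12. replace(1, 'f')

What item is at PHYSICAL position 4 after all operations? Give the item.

After op 1 (replace(5, 'a')): offset=0, physical=[A,B,C,D,E,a], logical=[A,B,C,D,E,a]
After op 2 (replace(4, 'i')): offset=0, physical=[A,B,C,D,i,a], logical=[A,B,C,D,i,a]
After op 3 (rotate(-3)): offset=3, physical=[A,B,C,D,i,a], logical=[D,i,a,A,B,C]
After op 4 (replace(1, 'b')): offset=3, physical=[A,B,C,D,b,a], logical=[D,b,a,A,B,C]
After op 5 (rotate(+1)): offset=4, physical=[A,B,C,D,b,a], logical=[b,a,A,B,C,D]
After op 6 (replace(3, 'e')): offset=4, physical=[A,e,C,D,b,a], logical=[b,a,A,e,C,D]
After op 7 (rotate(-1)): offset=3, physical=[A,e,C,D,b,a], logical=[D,b,a,A,e,C]
After op 8 (replace(2, 'k')): offset=3, physical=[A,e,C,D,b,k], logical=[D,b,k,A,e,C]
After op 9 (rotate(+3)): offset=0, physical=[A,e,C,D,b,k], logical=[A,e,C,D,b,k]
After op 10 (rotate(-1)): offset=5, physical=[A,e,C,D,b,k], logical=[k,A,e,C,D,b]
After op 11 (rotate(+3)): offset=2, physical=[A,e,C,D,b,k], logical=[C,D,b,k,A,e]
After op 12 (replace(1, 'f')): offset=2, physical=[A,e,C,f,b,k], logical=[C,f,b,k,A,e]

Answer: b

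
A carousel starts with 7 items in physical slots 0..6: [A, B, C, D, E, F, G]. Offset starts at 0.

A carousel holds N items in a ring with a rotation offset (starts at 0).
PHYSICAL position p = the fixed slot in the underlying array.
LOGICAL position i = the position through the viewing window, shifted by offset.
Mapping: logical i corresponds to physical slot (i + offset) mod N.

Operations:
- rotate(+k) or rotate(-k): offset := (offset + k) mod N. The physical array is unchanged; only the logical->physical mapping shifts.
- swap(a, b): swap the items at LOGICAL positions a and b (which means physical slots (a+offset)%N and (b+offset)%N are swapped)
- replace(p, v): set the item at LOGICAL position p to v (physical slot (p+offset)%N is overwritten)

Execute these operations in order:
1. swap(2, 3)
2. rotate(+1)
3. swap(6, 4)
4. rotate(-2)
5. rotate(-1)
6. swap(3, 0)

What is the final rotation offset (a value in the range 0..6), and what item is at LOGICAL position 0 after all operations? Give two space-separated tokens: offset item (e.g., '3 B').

After op 1 (swap(2, 3)): offset=0, physical=[A,B,D,C,E,F,G], logical=[A,B,D,C,E,F,G]
After op 2 (rotate(+1)): offset=1, physical=[A,B,D,C,E,F,G], logical=[B,D,C,E,F,G,A]
After op 3 (swap(6, 4)): offset=1, physical=[F,B,D,C,E,A,G], logical=[B,D,C,E,A,G,F]
After op 4 (rotate(-2)): offset=6, physical=[F,B,D,C,E,A,G], logical=[G,F,B,D,C,E,A]
After op 5 (rotate(-1)): offset=5, physical=[F,B,D,C,E,A,G], logical=[A,G,F,B,D,C,E]
After op 6 (swap(3, 0)): offset=5, physical=[F,A,D,C,E,B,G], logical=[B,G,F,A,D,C,E]

Answer: 5 B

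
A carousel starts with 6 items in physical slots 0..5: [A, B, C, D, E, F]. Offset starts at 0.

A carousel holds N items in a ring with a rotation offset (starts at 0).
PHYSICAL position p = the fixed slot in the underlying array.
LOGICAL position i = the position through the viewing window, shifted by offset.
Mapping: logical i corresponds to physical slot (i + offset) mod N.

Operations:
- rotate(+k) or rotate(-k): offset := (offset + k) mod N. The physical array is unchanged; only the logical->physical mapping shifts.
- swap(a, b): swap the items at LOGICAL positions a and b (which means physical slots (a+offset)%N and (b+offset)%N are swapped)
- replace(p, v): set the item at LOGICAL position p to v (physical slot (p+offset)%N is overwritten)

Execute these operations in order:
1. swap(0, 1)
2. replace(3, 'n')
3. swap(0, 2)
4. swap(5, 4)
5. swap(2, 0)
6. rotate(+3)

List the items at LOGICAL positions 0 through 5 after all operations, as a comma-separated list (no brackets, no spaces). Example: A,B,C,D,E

Answer: n,F,E,B,A,C

Derivation:
After op 1 (swap(0, 1)): offset=0, physical=[B,A,C,D,E,F], logical=[B,A,C,D,E,F]
After op 2 (replace(3, 'n')): offset=0, physical=[B,A,C,n,E,F], logical=[B,A,C,n,E,F]
After op 3 (swap(0, 2)): offset=0, physical=[C,A,B,n,E,F], logical=[C,A,B,n,E,F]
After op 4 (swap(5, 4)): offset=0, physical=[C,A,B,n,F,E], logical=[C,A,B,n,F,E]
After op 5 (swap(2, 0)): offset=0, physical=[B,A,C,n,F,E], logical=[B,A,C,n,F,E]
After op 6 (rotate(+3)): offset=3, physical=[B,A,C,n,F,E], logical=[n,F,E,B,A,C]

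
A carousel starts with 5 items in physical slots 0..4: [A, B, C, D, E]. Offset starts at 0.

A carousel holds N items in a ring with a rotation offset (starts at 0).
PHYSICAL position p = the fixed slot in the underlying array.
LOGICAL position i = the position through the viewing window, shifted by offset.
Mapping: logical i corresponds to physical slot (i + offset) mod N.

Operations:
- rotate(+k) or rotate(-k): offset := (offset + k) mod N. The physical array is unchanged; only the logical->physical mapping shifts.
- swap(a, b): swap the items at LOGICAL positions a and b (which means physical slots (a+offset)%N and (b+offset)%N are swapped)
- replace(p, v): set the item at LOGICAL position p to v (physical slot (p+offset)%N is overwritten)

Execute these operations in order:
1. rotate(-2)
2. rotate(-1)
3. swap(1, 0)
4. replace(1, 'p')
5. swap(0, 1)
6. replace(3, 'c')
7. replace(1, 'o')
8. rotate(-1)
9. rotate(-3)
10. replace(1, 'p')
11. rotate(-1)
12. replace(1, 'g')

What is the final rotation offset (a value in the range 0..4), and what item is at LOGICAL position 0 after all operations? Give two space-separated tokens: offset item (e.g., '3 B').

After op 1 (rotate(-2)): offset=3, physical=[A,B,C,D,E], logical=[D,E,A,B,C]
After op 2 (rotate(-1)): offset=2, physical=[A,B,C,D,E], logical=[C,D,E,A,B]
After op 3 (swap(1, 0)): offset=2, physical=[A,B,D,C,E], logical=[D,C,E,A,B]
After op 4 (replace(1, 'p')): offset=2, physical=[A,B,D,p,E], logical=[D,p,E,A,B]
After op 5 (swap(0, 1)): offset=2, physical=[A,B,p,D,E], logical=[p,D,E,A,B]
After op 6 (replace(3, 'c')): offset=2, physical=[c,B,p,D,E], logical=[p,D,E,c,B]
After op 7 (replace(1, 'o')): offset=2, physical=[c,B,p,o,E], logical=[p,o,E,c,B]
After op 8 (rotate(-1)): offset=1, physical=[c,B,p,o,E], logical=[B,p,o,E,c]
After op 9 (rotate(-3)): offset=3, physical=[c,B,p,o,E], logical=[o,E,c,B,p]
After op 10 (replace(1, 'p')): offset=3, physical=[c,B,p,o,p], logical=[o,p,c,B,p]
After op 11 (rotate(-1)): offset=2, physical=[c,B,p,o,p], logical=[p,o,p,c,B]
After op 12 (replace(1, 'g')): offset=2, physical=[c,B,p,g,p], logical=[p,g,p,c,B]

Answer: 2 p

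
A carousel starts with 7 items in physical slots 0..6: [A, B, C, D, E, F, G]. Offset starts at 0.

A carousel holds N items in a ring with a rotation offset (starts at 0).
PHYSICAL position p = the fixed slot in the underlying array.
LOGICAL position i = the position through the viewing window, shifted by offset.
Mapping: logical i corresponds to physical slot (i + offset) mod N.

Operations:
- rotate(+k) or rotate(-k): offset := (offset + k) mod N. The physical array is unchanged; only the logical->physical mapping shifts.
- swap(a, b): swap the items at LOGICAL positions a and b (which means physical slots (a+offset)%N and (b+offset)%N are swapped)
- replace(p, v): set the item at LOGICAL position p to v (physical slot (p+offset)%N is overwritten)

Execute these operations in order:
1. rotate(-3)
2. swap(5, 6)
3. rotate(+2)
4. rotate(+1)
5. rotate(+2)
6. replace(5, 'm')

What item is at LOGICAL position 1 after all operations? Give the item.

After op 1 (rotate(-3)): offset=4, physical=[A,B,C,D,E,F,G], logical=[E,F,G,A,B,C,D]
After op 2 (swap(5, 6)): offset=4, physical=[A,B,D,C,E,F,G], logical=[E,F,G,A,B,D,C]
After op 3 (rotate(+2)): offset=6, physical=[A,B,D,C,E,F,G], logical=[G,A,B,D,C,E,F]
After op 4 (rotate(+1)): offset=0, physical=[A,B,D,C,E,F,G], logical=[A,B,D,C,E,F,G]
After op 5 (rotate(+2)): offset=2, physical=[A,B,D,C,E,F,G], logical=[D,C,E,F,G,A,B]
After op 6 (replace(5, 'm')): offset=2, physical=[m,B,D,C,E,F,G], logical=[D,C,E,F,G,m,B]

Answer: C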